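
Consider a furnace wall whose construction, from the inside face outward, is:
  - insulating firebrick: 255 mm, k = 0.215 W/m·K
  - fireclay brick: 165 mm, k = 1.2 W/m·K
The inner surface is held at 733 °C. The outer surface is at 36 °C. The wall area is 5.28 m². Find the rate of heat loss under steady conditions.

Thermal resistances in series:
R_insulating firebrick = L/(kA) = 0.255/(0.215×5.28) = 0.2246 K/W
R_fireclay brick = L/(kA) = 0.165/(1.2×5.28) = 0.02604 K/W
R_total = 0.2507 K/W
Q = ΔT / R_total = 697 / 0.2507

Q ≈ 2780 W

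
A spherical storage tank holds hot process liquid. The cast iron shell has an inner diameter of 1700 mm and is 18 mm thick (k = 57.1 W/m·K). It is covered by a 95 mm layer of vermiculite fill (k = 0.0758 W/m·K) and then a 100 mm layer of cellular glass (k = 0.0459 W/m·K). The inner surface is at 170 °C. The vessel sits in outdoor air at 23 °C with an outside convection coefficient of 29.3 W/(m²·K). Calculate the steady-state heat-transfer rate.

Each spherical layer contributes R = (1/r_i − 1/r_o)/(4πk):
R_cast iron shell = (1/0.85 − 1/0.868)/(4π×57.1) = 3.4×10^-5 K/W
R_vermiculite fill = (1/0.868 − 1/0.963)/(4π×0.0758) = 0.1193 K/W
R_cellular glass = (1/0.963 − 1/1.063)/(4π×0.0459) = 0.1694 K/W
R_outer film = 1/(h·4πr_o²) = 1/(29.3×4π×1.063²) = 0.002404 K/W
R_total = 0.2911 K/W
Q = ΔT/R_total = 147/0.2911

Q ≈ 505 W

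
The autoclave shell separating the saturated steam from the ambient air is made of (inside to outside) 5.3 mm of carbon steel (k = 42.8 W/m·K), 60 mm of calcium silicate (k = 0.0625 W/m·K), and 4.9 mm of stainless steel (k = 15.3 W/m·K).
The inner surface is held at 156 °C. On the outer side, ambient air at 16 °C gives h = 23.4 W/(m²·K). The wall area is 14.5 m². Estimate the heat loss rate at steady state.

Q ≈ 2020 W

Model the wall as resistances in series:
R_carbon steel = L/(kA) = 0.0053/(42.8×14.5) = 8.54×10^-6 K/W
R_calcium silicate = L/(kA) = 0.06/(0.0625×14.5) = 0.06621 K/W
R_stainless steel = L/(kA) = 0.0049/(15.3×14.5) = 2.209×10^-5 K/W
R_outer film = 1/(h_o·A) = 1/(23.4×14.5) = 0.002947 K/W
R_total = 0.06918 K/W
Q = ΔT / R_total = 140 / 0.06918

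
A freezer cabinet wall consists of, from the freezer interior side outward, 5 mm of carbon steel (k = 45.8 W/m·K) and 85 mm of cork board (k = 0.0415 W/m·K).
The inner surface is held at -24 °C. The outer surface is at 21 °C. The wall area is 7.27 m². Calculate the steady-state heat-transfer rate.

Using the resistance-network approach (series):
R_carbon steel = L/(kA) = 0.005/(45.8×7.27) = 1.502×10^-5 K/W
R_cork board = L/(kA) = 0.085/(0.0415×7.27) = 0.2817 K/W
R_total = 0.2817 K/W
Q = ΔT / R_total = 45 / 0.2817

Q ≈ 160 W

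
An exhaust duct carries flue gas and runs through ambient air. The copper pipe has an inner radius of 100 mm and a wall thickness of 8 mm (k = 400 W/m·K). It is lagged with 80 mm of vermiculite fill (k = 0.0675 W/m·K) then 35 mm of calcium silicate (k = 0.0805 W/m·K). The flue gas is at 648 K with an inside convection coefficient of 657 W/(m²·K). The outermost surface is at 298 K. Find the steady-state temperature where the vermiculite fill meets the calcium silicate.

Treating each annulus and film as a series resistance:
R_inner film = 1/(h_i·2πr₁L) = 1/(657×2π×0.1×1) = 0.002422 K/W
R_copper pipe wall = ln(108/100)/(2π×400×1) = 3.062×10^-5 K/W
R_vermiculite fill = ln(188/108)/(2π×0.0675×1) = 1.307 K/W
R_calcium silicate = ln(223/188)/(2π×0.0805×1) = 0.3375 K/W
R_total = 1.647 K/W
Q = ΔT/R_total = 350/1.647
Q = 213 W/m
T_interface = T_inner − Q·ΣR(inner→interface) = 648 − 213×1.309

T ≈ 370 K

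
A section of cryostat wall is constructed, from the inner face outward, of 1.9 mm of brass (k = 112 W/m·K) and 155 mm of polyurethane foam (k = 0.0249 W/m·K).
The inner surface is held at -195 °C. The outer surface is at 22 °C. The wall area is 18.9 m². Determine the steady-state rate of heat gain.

Model the wall as resistances in series:
R_brass = L/(kA) = 0.0019/(112×18.9) = 8.976×10^-7 K/W
R_polyurethane foam = L/(kA) = 0.155/(0.0249×18.9) = 0.3294 K/W
R_total = 0.3294 K/W
Q = ΔT / R_total = 217 / 0.3294

Q ≈ 659 W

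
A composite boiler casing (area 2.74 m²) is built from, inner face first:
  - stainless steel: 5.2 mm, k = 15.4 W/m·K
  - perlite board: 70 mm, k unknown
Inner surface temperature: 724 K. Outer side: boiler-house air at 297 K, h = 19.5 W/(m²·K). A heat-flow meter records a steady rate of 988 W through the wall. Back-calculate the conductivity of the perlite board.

Series thermal resistances:
R_stainless steel = L/(kA) = 0.0052/(15.4×2.74) = 1.232×10^-4 K/W
R_outer film = 1/(h_o·A) = 1/(19.5×2.74) = 0.01872 K/W
Sum of known resistances R_other = 0.01884 K/W
Total R = ΔT/Q = 427/988 = 0.4322 K/W
R_perlite board = R_total − R_other = 0.4133 K/W
k = L/(R·A) = 0.07/(0.4133×2.74)

k ≈ 0.0618 W/(m·K)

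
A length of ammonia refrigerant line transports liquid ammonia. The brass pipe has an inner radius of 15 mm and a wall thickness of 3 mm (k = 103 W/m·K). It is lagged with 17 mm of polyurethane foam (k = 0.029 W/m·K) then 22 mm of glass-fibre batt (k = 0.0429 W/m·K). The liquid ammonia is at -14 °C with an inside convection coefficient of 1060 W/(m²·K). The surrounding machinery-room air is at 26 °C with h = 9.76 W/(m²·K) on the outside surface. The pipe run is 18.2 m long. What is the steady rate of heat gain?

Cylindrical conduction, so R = ln(r₂/r₁)/(2πkL) per layer, in series:
R_inner film = 1/(h_i·2πr₁L) = 1/(1060×2π×0.015×18.2) = 5.5×10^-4 K/W
R_brass pipe wall = ln(18/15)/(2π×103×18.2) = 1.548×10^-5 K/W
R_polyurethane foam = ln(35/18)/(2π×0.029×18.2) = 0.2005 K/W
R_glass-fibre batt = ln(57/35)/(2π×0.0429×18.2) = 0.09941 K/W
R_outer film = 1/(h_o·2πr_oL) = 1/(9.76×2π×0.057×18.2) = 0.01572 K/W
R_total = 0.3162 K/W
Q = ΔT/R_total = 40/0.3162

Q ≈ 126 W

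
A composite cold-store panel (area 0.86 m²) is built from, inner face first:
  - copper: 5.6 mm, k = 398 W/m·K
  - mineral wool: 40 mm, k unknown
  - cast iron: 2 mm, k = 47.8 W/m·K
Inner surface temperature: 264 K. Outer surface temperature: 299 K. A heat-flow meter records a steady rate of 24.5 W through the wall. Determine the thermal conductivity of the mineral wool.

k ≈ 0.0326 W/(m·K)

Thermal resistances in series:
R_copper = L/(kA) = 0.0056/(398×0.86) = 1.636×10^-5 K/W
R_cast iron = L/(kA) = 0.002/(47.8×0.86) = 4.865×10^-5 K/W
Sum of known resistances R_other = 6.501×10^-5 K/W
Total R = ΔT/Q = 35/24.5 = 1.429 K/W
R_mineral wool = R_total − R_other = 1.429 K/W
k = L/(R·A) = 0.04/(1.429×0.86)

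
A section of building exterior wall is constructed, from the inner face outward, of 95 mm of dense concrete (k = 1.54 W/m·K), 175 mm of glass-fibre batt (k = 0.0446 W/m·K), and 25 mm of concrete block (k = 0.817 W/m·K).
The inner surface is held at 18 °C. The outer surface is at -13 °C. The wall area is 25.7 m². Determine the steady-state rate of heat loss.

Q ≈ 198 W

Series thermal resistances:
R_dense concrete = L/(kA) = 0.095/(1.54×25.7) = 0.0024 K/W
R_glass-fibre batt = L/(kA) = 0.175/(0.0446×25.7) = 0.1527 K/W
R_concrete block = L/(kA) = 0.025/(0.817×25.7) = 0.001191 K/W
R_total = 0.1563 K/W
Q = ΔT / R_total = 31 / 0.1563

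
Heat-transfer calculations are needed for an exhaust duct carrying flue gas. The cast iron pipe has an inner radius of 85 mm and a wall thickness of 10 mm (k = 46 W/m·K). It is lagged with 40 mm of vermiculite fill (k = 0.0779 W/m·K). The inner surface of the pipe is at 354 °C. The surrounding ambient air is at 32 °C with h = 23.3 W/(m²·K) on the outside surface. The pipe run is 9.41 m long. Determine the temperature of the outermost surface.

Treating each annulus and film as a series resistance:
R_cast iron pipe wall = ln(95/85)/(2π×46×9.41) = 4.09×10^-5 K/W
R_vermiculite fill = ln(135/95)/(2π×0.0779×9.41) = 0.07629 K/W
R_outer film = 1/(h_o·2πr_oL) = 1/(23.3×2π×0.135×9.41) = 0.005377 K/W
R_total = 0.08171 K/W
Q = ΔT/R_total = 322/0.08171
Q = 3940 W
T_interface = T_inner − Q·ΣR(inner→interface) = 354 − 3940×0.07634

T ≈ 53.2 °C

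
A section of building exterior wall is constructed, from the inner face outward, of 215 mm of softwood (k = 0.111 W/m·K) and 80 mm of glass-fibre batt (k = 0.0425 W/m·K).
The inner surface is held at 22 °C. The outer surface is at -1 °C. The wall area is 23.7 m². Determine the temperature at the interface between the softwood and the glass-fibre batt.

T ≈ 10.3 °C

Series thermal resistances:
R_softwood = L/(kA) = 0.215/(0.111×23.7) = 0.08173 K/W
R_glass-fibre batt = L/(kA) = 0.08/(0.0425×23.7) = 0.07942 K/W
R_total = 0.1612 K/W;  Q = ΔT/R_total = 23/0.1612 = 142.7 W
T_interface = T_inner − Q·ΣR(inner→interface) = 22 − 143×0.08173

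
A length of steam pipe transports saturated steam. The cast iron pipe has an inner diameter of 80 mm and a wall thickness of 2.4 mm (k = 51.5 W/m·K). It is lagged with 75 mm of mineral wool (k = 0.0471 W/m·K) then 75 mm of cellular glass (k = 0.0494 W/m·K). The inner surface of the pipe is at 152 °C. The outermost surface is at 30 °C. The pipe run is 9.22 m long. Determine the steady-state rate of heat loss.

Radial resistances (cylindrical: R_cond = ln(r_o/r_i)/(2πkL), R_conv = 1/(h·2πrL)):
R_cast iron pipe wall = ln(42.4/40)/(2π×51.5×9.22) = 1.953×10^-5 K/W
R_mineral wool = ln(117.4/42.4)/(2π×0.0471×9.22) = 0.3733 K/W
R_cellular glass = ln(192.4/117.4)/(2π×0.0494×9.22) = 0.1726 K/W
R_total = 0.5459 K/W
Q = ΔT/R_total = 122/0.5459

Q ≈ 223 W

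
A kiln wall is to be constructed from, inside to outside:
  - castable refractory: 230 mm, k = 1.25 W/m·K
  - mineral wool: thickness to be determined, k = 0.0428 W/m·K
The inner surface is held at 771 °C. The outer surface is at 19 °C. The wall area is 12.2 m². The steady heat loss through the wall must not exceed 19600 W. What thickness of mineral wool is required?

L ≈ 12.2 mm

Model the wall as resistances in series:
R_castable refractory = L/(kA) = 0.23/(1.25×12.2) = 0.01508 K/W
Sum of the known resistances R_other = 0.01508 K/W
Required total resistance R_tot = ΔT/Q_allow = 752/19600 = 0.03837 K/W
R_mineral wool = R_tot − R_other = 0.02329 K/W
L = R·k·A = 0.02329×0.0428×12.2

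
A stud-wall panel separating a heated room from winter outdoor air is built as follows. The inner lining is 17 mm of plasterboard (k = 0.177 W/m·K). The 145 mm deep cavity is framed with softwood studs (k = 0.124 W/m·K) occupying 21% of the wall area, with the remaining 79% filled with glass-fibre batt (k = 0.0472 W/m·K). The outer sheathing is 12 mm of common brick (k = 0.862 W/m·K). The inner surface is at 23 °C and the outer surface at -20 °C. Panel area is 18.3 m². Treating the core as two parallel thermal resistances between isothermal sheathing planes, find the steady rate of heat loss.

Q ≈ 328 W

Sheathing layers in series; stud and cavity paths in parallel between them.
R_inner = 0.017/(0.177×18.3) = 0.005248 K/W
R_stud  = 0.145/(0.124×0.21×18.3) = 0.3043 K/W
R_cav   = 0.145/(0.0472×0.79×18.3) = 0.2125 K/W
1/R_core = 1/R_stud + 1/R_cav → R_core = 0.1251 K/W
R_outer = 0.012/(0.862×18.3) = 7.607×10^-4 K/W
R_total = 0.1311 K/W
Q = ΔT/R_total = 43/0.1311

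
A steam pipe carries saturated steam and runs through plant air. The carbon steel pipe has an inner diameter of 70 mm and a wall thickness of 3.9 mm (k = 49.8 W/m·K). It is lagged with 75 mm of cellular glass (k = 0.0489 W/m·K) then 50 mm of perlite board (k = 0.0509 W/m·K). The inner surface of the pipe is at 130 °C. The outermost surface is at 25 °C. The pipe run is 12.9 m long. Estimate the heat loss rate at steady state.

Q ≈ 292 W

For a radial system each layer contributes R = ln(r_out/r_in)/(2πkL); films add R = 1/(hA).
R_carbon steel pipe wall = ln(38.9/35)/(2π×49.8×12.9) = 2.617×10^-5 K/W
R_cellular glass = ln(113.9/38.9)/(2π×0.0489×12.9) = 0.2711 K/W
R_perlite board = ln(163.9/113.9)/(2π×0.0509×12.9) = 0.08821 K/W
R_total = 0.3593 K/W
Q = ΔT/R_total = 105/0.3593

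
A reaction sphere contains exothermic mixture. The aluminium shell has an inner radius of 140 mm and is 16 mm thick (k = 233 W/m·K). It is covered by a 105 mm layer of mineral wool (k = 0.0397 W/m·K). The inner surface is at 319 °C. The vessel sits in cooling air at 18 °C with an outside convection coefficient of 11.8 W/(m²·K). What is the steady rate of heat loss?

Q ≈ 57.1 W

For a spherical shell R = (1/r₁ − 1/r₂)/(4πk); film R = 1/(h·4πr²). In series:
R_aluminium shell = (1/0.14 − 1/0.156)/(4π×233) = 2.502×10^-4 K/W
R_mineral wool = (1/0.156 − 1/0.261)/(4π×0.0397) = 5.169 K/W
R_outer film = 1/(h·4πr_o²) = 1/(11.8×4π×0.261²) = 0.099 K/W
R_total = 5.268 K/W
Q = ΔT/R_total = 301/5.268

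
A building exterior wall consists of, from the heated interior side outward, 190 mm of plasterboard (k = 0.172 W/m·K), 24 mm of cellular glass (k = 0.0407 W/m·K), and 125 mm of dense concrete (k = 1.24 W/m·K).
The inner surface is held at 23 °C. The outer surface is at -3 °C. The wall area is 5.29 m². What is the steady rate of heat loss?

Model the wall as resistances in series:
R_plasterboard = L/(kA) = 0.19/(0.172×5.29) = 0.2088 K/W
R_cellular glass = L/(kA) = 0.024/(0.0407×5.29) = 0.1115 K/W
R_dense concrete = L/(kA) = 0.125/(1.24×5.29) = 0.01906 K/W
R_total = 0.3393 K/W
Q = ΔT / R_total = 26 / 0.3393

Q ≈ 76.6 W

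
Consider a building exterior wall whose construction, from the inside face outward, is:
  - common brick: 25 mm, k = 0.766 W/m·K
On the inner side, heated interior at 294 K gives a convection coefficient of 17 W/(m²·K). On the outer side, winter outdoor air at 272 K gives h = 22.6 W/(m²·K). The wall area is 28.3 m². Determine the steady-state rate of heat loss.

Treating each layer as a thermal resistance in series:
R_inner film = 1/(h_i·A) = 1/(17×28.3) = 0.002079 K/W
R_common brick = L/(kA) = 0.025/(0.766×28.3) = 0.001153 K/W
R_outer film = 1/(h_o·A) = 1/(22.6×28.3) = 0.001564 K/W
R_total = 0.004795 K/W
Q = ΔT / R_total = 22 / 0.004795

Q ≈ 4590 W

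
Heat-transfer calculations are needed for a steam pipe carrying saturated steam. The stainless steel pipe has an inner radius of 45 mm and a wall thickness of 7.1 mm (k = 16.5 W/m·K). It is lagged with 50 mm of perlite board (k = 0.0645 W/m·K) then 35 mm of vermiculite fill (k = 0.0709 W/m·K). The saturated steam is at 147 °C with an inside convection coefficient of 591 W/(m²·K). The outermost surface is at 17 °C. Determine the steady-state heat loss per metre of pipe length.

Treating each annulus and film as a series resistance:
R_inner film = 1/(h_i·2πr₁L) = 1/(591×2π×0.045×1) = 0.005984 K/W
R_stainless steel pipe wall = ln(52.1/45)/(2π×16.5×1) = 0.001413 K/W
R_perlite board = ln(102.1/52.1)/(2π×0.0645×1) = 1.66 K/W
R_vermiculite fill = ln(137.1/102.1)/(2π×0.0709×1) = 0.6617 K/W
R_total = 2.329 K/W
Q = ΔT/R_total = 130/2.329

q′ ≈ 55.8 W/m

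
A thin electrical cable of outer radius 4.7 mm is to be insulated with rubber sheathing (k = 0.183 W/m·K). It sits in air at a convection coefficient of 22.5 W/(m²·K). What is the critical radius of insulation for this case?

r_cr ≈ 8.13 mm

For a cylinder r_cr = k/h = 0.183/22.5
r_cr = 8.13 mm; since the bare radius (4.7 mm) is below r_cr, adding a thin layer of insulation will *increase* heat loss.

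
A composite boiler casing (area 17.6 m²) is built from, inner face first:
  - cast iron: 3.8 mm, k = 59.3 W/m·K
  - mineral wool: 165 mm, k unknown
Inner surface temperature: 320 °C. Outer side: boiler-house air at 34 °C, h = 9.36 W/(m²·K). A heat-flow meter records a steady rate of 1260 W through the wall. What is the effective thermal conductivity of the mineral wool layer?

Treating each layer as a thermal resistance in series:
R_cast iron = L/(kA) = 0.0038/(59.3×17.6) = 3.641×10^-6 K/W
R_outer film = 1/(h_o·A) = 1/(9.36×17.6) = 0.00607 K/W
Sum of known resistances R_other = 0.006074 K/W
Total R = ΔT/Q = 286/1260 = 0.227 K/W
R_mineral wool = R_total − R_other = 0.2209 K/W
k = L/(R·A) = 0.165/(0.2209×17.6)

k ≈ 0.0424 W/(m·K)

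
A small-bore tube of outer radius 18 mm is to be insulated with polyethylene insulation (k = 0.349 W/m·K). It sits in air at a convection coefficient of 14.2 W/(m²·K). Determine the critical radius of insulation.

For a cylinder r_cr = k/h = 0.349/14.2
r_cr = 24.6 mm; since the bare radius (18 mm) is below r_cr, adding a thin layer of insulation will *increase* heat loss.

r_cr ≈ 24.6 mm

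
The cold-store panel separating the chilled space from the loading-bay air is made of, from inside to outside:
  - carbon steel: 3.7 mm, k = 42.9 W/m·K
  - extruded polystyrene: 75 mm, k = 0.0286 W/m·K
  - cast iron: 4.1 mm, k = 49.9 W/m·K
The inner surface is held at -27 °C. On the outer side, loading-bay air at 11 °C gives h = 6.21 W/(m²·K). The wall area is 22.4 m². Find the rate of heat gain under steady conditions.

Q ≈ 306 W

Treating each layer as a thermal resistance in series:
R_carbon steel = L/(kA) = 0.0037/(42.9×22.4) = 3.85×10^-6 K/W
R_extruded polystyrene = L/(kA) = 0.075/(0.0286×22.4) = 0.1171 K/W
R_cast iron = L/(kA) = 0.0041/(49.9×22.4) = 3.668×10^-6 K/W
R_outer film = 1/(h_o·A) = 1/(6.21×22.4) = 0.007189 K/W
R_total = 0.1243 K/W
Q = ΔT / R_total = 38 / 0.1243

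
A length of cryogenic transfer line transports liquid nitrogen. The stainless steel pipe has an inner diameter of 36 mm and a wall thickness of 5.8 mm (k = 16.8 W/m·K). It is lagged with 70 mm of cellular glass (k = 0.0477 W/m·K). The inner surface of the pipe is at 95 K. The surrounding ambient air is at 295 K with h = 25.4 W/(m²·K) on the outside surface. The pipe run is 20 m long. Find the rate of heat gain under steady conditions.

Treating each annulus and film as a series resistance:
R_stainless steel pipe wall = ln(23.8/18)/(2π×16.8×20) = 1.323×10^-4 K/W
R_cellular glass = ln(93.8/23.8)/(2π×0.0477×20) = 0.2288 K/W
R_outer film = 1/(h_o·2πr_oL) = 1/(25.4×2π×0.0938×20) = 0.00334 K/W
R_total = 0.2323 K/W
Q = ΔT/R_total = 200/0.2323

Q ≈ 861 W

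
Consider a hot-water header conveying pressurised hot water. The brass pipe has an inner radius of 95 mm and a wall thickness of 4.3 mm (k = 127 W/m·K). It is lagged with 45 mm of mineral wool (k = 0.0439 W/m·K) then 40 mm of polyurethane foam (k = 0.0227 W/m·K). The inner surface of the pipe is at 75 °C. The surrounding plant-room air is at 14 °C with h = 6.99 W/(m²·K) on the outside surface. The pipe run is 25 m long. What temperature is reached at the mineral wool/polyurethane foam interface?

T ≈ 49.1 °C

Per-layer cylindrical resistances, series-summed:
R_brass pipe wall = ln(99.3/95)/(2π×127×25) = 2.219×10^-6 K/W
R_mineral wool = ln(144.3/99.3)/(2π×0.0439×25) = 0.0542 K/W
R_polyurethane foam = ln(184.3/144.3)/(2π×0.0227×25) = 0.06862 K/W
R_outer film = 1/(h_o·2πr_oL) = 1/(6.99×2π×0.1843×25) = 0.004942 K/W
R_total = 0.1278 K/W
Q = ΔT/R_total = 61/0.1278
Q = 477 W
T_interface = T_inner − Q·ΣR(inner→interface) = 75 − 477×0.0542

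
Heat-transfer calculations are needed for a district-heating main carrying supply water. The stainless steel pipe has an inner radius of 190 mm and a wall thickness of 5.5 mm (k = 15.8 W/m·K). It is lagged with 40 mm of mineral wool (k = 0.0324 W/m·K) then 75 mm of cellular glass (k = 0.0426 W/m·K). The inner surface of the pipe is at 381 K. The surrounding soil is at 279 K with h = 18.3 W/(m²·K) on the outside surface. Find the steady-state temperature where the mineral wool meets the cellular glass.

Radial resistances (cylindrical: R_cond = ln(r_o/r_i)/(2πkL), R_conv = 1/(h·2πrL)):
R_stainless steel pipe wall = ln(195.5/190)/(2π×15.8×1) = 2.874×10^-4 K/W
R_mineral wool = ln(235.5/195.5)/(2π×0.0324×1) = 0.9144 K/W
R_cellular glass = ln(310.5/235.5)/(2π×0.0426×1) = 1.033 K/W
R_outer film = 1/(h_o·2πr_oL) = 1/(18.3×2π×0.3105×1) = 0.02801 K/W
R_total = 1.976 K/W
Q = ΔT/R_total = 102/1.976
Q = 51.6 W/m
T_interface = T_inner − Q·ΣR(inner→interface) = 381 − 51.6×0.9147

T ≈ 334 K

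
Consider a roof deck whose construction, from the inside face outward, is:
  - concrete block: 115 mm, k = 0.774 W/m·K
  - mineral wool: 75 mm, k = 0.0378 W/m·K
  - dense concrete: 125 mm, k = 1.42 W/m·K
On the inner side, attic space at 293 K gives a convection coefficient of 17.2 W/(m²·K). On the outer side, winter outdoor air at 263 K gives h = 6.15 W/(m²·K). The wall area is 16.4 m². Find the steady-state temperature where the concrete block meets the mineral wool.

Using the resistance-network approach (series):
R_inner film = 1/(h_i·A) = 1/(17.2×16.4) = 0.003545 K/W
R_concrete block = L/(kA) = 0.115/(0.774×16.4) = 0.00906 K/W
R_mineral wool = L/(kA) = 0.075/(0.0378×16.4) = 0.121 K/W
R_dense concrete = L/(kA) = 0.125/(1.42×16.4) = 0.005368 K/W
R_outer film = 1/(h_o·A) = 1/(6.15×16.4) = 0.009915 K/W
R_total = 0.1489 K/W;  Q = ΔT/R_total = 30/0.1489 = 201.5 W
T_interface = T_inner − Q·ΣR(inner→interface) = 293 − 202×0.0126

T ≈ 290 K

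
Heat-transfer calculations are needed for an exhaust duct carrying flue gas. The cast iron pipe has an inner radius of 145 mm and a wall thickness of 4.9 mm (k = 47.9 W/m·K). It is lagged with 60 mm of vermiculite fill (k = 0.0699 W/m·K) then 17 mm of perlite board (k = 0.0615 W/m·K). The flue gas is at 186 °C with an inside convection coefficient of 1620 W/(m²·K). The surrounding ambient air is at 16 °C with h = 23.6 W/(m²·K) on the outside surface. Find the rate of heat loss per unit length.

q′ ≈ 170 W/m

Per-layer cylindrical resistances, series-summed:
R_inner film = 1/(h_i·2πr₁L) = 1/(1620×2π×0.145×1) = 6.775×10^-4 K/W
R_cast iron pipe wall = ln(149.9/145)/(2π×47.9×1) = 1.104×10^-4 K/W
R_vermiculite fill = ln(209.9/149.9)/(2π×0.0699×1) = 0.7665 K/W
R_perlite board = ln(226.9/209.9)/(2π×0.0615×1) = 0.2015 K/W
R_outer film = 1/(h_o·2πr_oL) = 1/(23.6×2π×0.2269×1) = 0.02972 K/W
R_total = 0.9986 K/W
Q = ΔT/R_total = 170/0.9986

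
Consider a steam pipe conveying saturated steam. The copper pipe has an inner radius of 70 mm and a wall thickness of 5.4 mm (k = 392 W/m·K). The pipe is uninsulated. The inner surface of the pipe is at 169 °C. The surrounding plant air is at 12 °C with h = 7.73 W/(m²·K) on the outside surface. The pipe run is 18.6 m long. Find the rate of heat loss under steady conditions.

Treating each annulus and film as a series resistance:
R_copper pipe wall = ln(75.4/70)/(2π×392×18.6) = 1.622×10^-6 K/W
R_outer film = 1/(h_o·2πr_oL) = 1/(7.73×2π×0.0754×18.6) = 0.01468 K/W
R_total = 0.01468 K/W
Q = ΔT/R_total = 157/0.01468

Q ≈ 10700 W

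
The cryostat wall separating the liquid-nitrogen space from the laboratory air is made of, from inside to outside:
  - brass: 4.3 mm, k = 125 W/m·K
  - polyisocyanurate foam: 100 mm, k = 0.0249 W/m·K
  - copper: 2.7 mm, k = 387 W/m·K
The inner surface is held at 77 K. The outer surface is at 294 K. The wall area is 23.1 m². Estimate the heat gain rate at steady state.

Q ≈ 1250 W

Using the resistance-network approach (series):
R_brass = L/(kA) = 0.0043/(125×23.1) = 1.489×10^-6 K/W
R_polyisocyanurate foam = L/(kA) = 0.1/(0.0249×23.1) = 0.1739 K/W
R_copper = L/(kA) = 0.0027/(387×23.1) = 3.02×10^-7 K/W
R_total = 0.1739 K/W
Q = ΔT / R_total = 217 / 0.1739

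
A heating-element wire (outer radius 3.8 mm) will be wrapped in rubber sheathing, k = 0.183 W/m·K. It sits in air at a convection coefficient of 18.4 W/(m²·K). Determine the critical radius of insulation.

r_cr ≈ 9.95 mm

For a cylinder r_cr = k/h = 0.183/18.4
r_cr = 9.95 mm; since the bare radius (3.8 mm) is below r_cr, adding a thin layer of insulation will *increase* heat loss.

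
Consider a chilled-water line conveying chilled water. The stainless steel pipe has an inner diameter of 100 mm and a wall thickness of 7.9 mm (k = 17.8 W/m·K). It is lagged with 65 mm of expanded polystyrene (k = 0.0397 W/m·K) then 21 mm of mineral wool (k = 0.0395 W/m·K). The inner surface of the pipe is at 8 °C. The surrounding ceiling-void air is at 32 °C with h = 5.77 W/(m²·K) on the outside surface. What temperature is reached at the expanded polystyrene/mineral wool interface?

Per-layer cylindrical resistances, series-summed:
R_stainless steel pipe wall = ln(57.9/50)/(2π×17.8×1) = 0.001312 K/W
R_expanded polystyrene = ln(122.9/57.9)/(2π×0.0397×1) = 3.017 K/W
R_mineral wool = ln(143.9/122.9)/(2π×0.0395×1) = 0.6356 K/W
R_outer film = 1/(h_o·2πr_oL) = 1/(5.77×2π×0.1439×1) = 0.1917 K/W
R_total = 3.846 K/W
Q = ΔT/R_total = 24/3.846
Q = 6.24 W/m
T_interface = T_inner + Q·ΣR(inner→interface) = 8 + 6.24×3.019

T ≈ 26.8 °C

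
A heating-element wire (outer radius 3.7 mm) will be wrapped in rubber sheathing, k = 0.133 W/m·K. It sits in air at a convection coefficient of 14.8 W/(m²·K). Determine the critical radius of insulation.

For a cylinder r_cr = k/h = 0.133/14.8
r_cr = 8.99 mm; since the bare radius (3.7 mm) is below r_cr, adding a thin layer of insulation will *increase* heat loss.

r_cr ≈ 8.99 mm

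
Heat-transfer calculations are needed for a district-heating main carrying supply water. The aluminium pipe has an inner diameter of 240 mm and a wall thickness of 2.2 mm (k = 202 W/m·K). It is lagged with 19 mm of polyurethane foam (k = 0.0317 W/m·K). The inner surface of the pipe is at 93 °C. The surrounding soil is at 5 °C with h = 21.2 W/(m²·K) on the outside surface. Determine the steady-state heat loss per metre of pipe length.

q′ ≈ 113 W/m

Per-layer cylindrical resistances, series-summed:
R_aluminium pipe wall = ln(122.2/120)/(2π×202×1) = 1.431×10^-5 K/W
R_polyurethane foam = ln(141.2/122.2)/(2π×0.0317×1) = 0.7256 K/W
R_outer film = 1/(h_o·2πr_oL) = 1/(21.2×2π×0.1412×1) = 0.05317 K/W
R_total = 0.7788 K/W
Q = ΔT/R_total = 88/0.7788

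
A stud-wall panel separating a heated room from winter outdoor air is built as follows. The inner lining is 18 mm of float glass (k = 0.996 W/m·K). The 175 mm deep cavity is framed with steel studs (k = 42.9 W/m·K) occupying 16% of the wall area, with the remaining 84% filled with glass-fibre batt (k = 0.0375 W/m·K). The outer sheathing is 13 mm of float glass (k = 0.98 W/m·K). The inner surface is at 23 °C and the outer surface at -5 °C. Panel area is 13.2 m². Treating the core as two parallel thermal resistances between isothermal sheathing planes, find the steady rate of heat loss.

Sheathing layers in series; stud and cavity paths in parallel between them.
R_inner = 0.018/(0.996×13.2) = 0.001369 K/W
R_stud  = 0.175/(42.9×0.16×13.2) = 0.001931 K/W
R_cav   = 0.175/(0.0375×0.84×13.2) = 0.4209 K/W
1/R_core = 1/R_stud + 1/R_cav → R_core = 0.001923 K/W
R_outer = 0.013/(0.98×13.2) = 0.001005 K/W
R_total = 0.004297 K/W
Q = ΔT/R_total = 28/0.004297

Q ≈ 6520 W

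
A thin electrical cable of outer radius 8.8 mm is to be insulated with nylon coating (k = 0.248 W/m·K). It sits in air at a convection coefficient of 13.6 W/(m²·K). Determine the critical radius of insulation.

r_cr ≈ 18.2 mm

For a cylinder r_cr = k/h = 0.248/13.6
r_cr = 18.2 mm; since the bare radius (8.8 mm) is below r_cr, adding a thin layer of insulation will *increase* heat loss.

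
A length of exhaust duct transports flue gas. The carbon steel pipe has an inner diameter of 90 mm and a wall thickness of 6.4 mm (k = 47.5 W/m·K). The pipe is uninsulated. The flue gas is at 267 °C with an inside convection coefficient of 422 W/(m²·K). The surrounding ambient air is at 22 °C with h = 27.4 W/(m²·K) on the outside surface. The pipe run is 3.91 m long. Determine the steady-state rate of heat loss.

Q ≈ 7860 W

Radial resistances (cylindrical: R_cond = ln(r_o/r_i)/(2πkL), R_conv = 1/(h·2πrL)):
R_inner film = 1/(h_i·2πr₁L) = 1/(422×2π×0.045×3.91) = 0.002143 K/W
R_carbon steel pipe wall = ln(51.4/45)/(2π×47.5×3.91) = 1.14×10^-4 K/W
R_outer film = 1/(h_o·2πr_oL) = 1/(27.4×2π×0.0514×3.91) = 0.0289 K/W
R_total = 0.03116 K/W
Q = ΔT/R_total = 245/0.03116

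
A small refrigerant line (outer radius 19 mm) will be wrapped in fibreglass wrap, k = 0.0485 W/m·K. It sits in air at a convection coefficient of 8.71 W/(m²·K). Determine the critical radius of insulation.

For a cylinder r_cr = k/h = 0.0485/8.71
r_cr = 5.57 mm; since the bare radius (19 mm) is above r_cr, any added insulation will reduce heat loss.

r_cr ≈ 5.57 mm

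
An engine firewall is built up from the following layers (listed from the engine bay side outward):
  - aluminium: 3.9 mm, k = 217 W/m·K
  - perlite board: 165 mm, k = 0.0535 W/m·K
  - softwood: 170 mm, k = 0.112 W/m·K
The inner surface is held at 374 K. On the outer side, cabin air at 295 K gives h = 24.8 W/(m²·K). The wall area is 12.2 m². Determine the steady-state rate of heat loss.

Q ≈ 208 W

Thermal resistances in series:
R_aluminium = L/(kA) = 0.0039/(217×12.2) = 1.473×10^-6 K/W
R_perlite board = L/(kA) = 0.165/(0.0535×12.2) = 0.2528 K/W
R_softwood = L/(kA) = 0.17/(0.112×12.2) = 0.1244 K/W
R_outer film = 1/(h_o·A) = 1/(24.8×12.2) = 0.003305 K/W
R_total = 0.3805 K/W
Q = ΔT / R_total = 79 / 0.3805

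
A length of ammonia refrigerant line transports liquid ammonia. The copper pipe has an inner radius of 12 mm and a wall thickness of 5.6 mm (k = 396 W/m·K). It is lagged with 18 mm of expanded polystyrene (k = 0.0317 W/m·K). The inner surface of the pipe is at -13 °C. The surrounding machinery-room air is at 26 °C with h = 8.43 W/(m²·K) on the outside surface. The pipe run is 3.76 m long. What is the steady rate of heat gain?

Per-layer cylindrical resistances, series-summed:
R_copper pipe wall = ln(17.6/12)/(2π×396×3.76) = 4.094×10^-5 K/W
R_expanded polystyrene = ln(35.6/17.6)/(2π×0.0317×3.76) = 0.9406 K/W
R_outer film = 1/(h_o·2πr_oL) = 1/(8.43×2π×0.0356×3.76) = 0.141 K/W
R_total = 1.082 K/W
Q = ΔT/R_total = 39/1.082

Q ≈ 36.1 W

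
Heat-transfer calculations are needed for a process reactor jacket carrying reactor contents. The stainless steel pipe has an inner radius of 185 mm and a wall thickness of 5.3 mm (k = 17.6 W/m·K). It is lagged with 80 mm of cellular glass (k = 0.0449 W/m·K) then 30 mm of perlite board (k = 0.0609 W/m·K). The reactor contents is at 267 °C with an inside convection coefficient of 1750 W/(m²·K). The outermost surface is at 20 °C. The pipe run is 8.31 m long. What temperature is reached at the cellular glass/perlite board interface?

Treating each annulus and film as a series resistance:
R_inner film = 1/(h_i·2πr₁L) = 1/(1750×2π×0.185×8.31) = 5.916×10^-5 K/W
R_stainless steel pipe wall = ln(190.3/185)/(2π×17.6×8.31) = 3.074×10^-5 K/W
R_cellular glass = ln(270.3/190.3)/(2π×0.0449×8.31) = 0.1497 K/W
R_perlite board = ln(300.3/270.3)/(2π×0.0609×8.31) = 0.0331 K/W
R_total = 0.1829 K/W
Q = ΔT/R_total = 247/0.1829
Q = 1350 W
T_interface = T_inner − Q·ΣR(inner→interface) = 267 − 1350×0.1498

T ≈ 64.7 °C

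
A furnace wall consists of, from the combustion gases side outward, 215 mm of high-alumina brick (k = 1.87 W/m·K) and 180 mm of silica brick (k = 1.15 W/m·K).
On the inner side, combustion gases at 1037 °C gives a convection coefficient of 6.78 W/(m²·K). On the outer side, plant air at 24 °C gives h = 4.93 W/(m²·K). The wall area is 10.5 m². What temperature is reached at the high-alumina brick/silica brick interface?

T ≈ 609 °C

Model the wall as resistances in series:
R_inner film = 1/(h_i·A) = 1/(6.78×10.5) = 0.01405 K/W
R_high-alumina brick = L/(kA) = 0.215/(1.87×10.5) = 0.01095 K/W
R_silica brick = L/(kA) = 0.18/(1.15×10.5) = 0.01491 K/W
R_outer film = 1/(h_o·A) = 1/(4.93×10.5) = 0.01932 K/W
R_total = 0.05922 K/W;  Q = ΔT/R_total = 1013/0.05922 = 17110 W
T_interface = T_inner − Q·ΣR(inner→interface) = 1037 − 17100×0.025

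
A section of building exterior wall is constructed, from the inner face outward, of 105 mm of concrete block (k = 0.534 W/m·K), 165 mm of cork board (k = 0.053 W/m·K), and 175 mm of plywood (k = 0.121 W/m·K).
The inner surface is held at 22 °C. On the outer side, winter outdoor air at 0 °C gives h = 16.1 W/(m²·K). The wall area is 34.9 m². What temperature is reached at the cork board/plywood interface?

Thermal resistances in series:
R_concrete block = L/(kA) = 0.105/(0.534×34.9) = 0.005634 K/W
R_cork board = L/(kA) = 0.165/(0.053×34.9) = 0.0892 K/W
R_plywood = L/(kA) = 0.175/(0.121×34.9) = 0.04144 K/W
R_outer film = 1/(h_o·A) = 1/(16.1×34.9) = 0.00178 K/W
R_total = 0.1381 K/W;  Q = ΔT/R_total = 22/0.1381 = 159.4 W
T_interface = T_inner − Q·ΣR(inner→interface) = 22 − 159×0.09484

T ≈ 6.89 °C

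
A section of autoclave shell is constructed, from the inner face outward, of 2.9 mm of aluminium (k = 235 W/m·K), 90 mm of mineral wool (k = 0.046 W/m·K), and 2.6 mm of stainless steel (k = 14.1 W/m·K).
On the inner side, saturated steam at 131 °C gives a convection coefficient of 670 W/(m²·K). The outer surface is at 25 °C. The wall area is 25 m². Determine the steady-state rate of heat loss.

Q ≈ 1350 W

Series thermal resistances:
R_inner film = 1/(h_i·A) = 1/(670×25) = 5.97×10^-5 K/W
R_aluminium = L/(kA) = 0.0029/(235×25) = 4.936×10^-7 K/W
R_mineral wool = L/(kA) = 0.09/(0.046×25) = 0.07826 K/W
R_stainless steel = L/(kA) = 0.0026/(14.1×25) = 7.376×10^-6 K/W
R_total = 0.07833 K/W
Q = ΔT / R_total = 106 / 0.07833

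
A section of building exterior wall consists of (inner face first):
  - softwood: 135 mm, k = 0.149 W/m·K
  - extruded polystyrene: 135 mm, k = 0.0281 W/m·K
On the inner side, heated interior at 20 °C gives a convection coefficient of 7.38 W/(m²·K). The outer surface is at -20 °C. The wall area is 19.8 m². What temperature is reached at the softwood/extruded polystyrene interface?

Using the resistance-network approach (series):
R_inner film = 1/(h_i·A) = 1/(7.38×19.8) = 0.006844 K/W
R_softwood = L/(kA) = 0.135/(0.149×19.8) = 0.04576 K/W
R_extruded polystyrene = L/(kA) = 0.135/(0.0281×19.8) = 0.2426 K/W
R_total = 0.2952 K/W;  Q = ΔT/R_total = 40/0.2952 = 135.5 W
T_interface = T_inner − Q·ΣR(inner→interface) = 20 − 135×0.0526

T ≈ 12.9 °C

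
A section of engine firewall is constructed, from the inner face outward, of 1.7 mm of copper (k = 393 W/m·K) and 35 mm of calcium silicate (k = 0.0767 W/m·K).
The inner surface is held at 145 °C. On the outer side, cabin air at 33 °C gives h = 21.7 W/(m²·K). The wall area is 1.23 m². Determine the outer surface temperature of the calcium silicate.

T ≈ 43.3 °C

Treating each layer as a thermal resistance in series:
R_copper = L/(kA) = 0.0017/(393×1.23) = 3.517×10^-6 K/W
R_calcium silicate = L/(kA) = 0.035/(0.0767×1.23) = 0.371 K/W
R_outer film = 1/(h_o·A) = 1/(21.7×1.23) = 0.03747 K/W
R_total = 0.4085 K/W;  Q = ΔT/R_total = 112/0.4085 = 274.2 W
T_interface = T_inner − Q·ΣR(inner→interface) = 145 − 274×0.371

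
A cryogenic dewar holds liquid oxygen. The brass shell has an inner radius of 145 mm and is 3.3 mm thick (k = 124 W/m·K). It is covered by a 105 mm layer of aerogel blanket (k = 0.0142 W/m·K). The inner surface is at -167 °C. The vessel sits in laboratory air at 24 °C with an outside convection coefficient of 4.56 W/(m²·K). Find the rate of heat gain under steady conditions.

Each spherical layer contributes R = (1/r_i − 1/r_o)/(4πk):
R_brass shell = (1/0.145 − 1/0.1483)/(4π×124) = 9.849×10^-5 K/W
R_aerogel blanket = (1/0.1483 − 1/0.2533)/(4π×0.0142) = 15.66 K/W
R_outer film = 1/(h·4πr_o²) = 1/(4.56×4π×0.2533²) = 0.272 K/W
R_total = 15.94 K/W
Q = ΔT/R_total = 191/15.94

Q ≈ 12 W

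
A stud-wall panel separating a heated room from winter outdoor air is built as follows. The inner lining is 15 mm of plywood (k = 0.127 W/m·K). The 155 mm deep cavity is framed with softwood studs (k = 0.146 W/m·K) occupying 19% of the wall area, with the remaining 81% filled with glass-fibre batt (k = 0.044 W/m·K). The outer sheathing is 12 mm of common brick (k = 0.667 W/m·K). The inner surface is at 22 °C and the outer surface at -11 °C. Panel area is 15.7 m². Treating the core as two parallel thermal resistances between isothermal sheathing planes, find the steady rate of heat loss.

Sheathing layers in series; stud and cavity paths in parallel between them.
R_inner = 0.015/(0.127×15.7) = 0.007523 K/W
R_stud  = 0.155/(0.146×0.19×15.7) = 0.3559 K/W
R_cav   = 0.155/(0.044×0.81×15.7) = 0.277 K/W
1/R_core = 1/R_stud + 1/R_cav → R_core = 0.1558 K/W
R_outer = 0.012/(0.667×15.7) = 0.001146 K/W
R_total = 0.1644 K/W
Q = ΔT/R_total = 33/0.1644

Q ≈ 201 W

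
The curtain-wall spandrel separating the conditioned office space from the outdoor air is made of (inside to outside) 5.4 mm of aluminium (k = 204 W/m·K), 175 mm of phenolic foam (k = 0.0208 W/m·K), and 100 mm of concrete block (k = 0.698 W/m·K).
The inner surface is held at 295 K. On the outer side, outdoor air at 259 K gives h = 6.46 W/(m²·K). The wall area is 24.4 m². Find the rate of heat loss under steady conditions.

Q ≈ 101 W

Treating each layer as a thermal resistance in series:
R_aluminium = L/(kA) = 0.0054/(204×24.4) = 1.085×10^-6 K/W
R_phenolic foam = L/(kA) = 0.175/(0.0208×24.4) = 0.3448 K/W
R_concrete block = L/(kA) = 0.1/(0.698×24.4) = 0.005872 K/W
R_outer film = 1/(h_o·A) = 1/(6.46×24.4) = 0.006344 K/W
R_total = 0.357 K/W
Q = ΔT / R_total = 36 / 0.357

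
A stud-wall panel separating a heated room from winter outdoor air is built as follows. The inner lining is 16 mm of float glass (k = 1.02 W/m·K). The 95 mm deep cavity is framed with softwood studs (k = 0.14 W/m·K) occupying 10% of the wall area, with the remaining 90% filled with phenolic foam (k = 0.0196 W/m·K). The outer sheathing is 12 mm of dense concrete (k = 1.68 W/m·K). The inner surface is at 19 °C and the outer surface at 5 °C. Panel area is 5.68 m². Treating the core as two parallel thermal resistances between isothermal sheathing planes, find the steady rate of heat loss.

Sheathing layers in series; stud and cavity paths in parallel between them.
R_inner = 0.016/(1.02×5.68) = 0.002762 K/W
R_stud  = 0.095/(0.14×0.1×5.68) = 1.195 K/W
R_cav   = 0.095/(0.0196×0.9×5.68) = 0.9481 K/W
1/R_core = 1/R_stud + 1/R_cav → R_core = 0.5286 K/W
R_outer = 0.012/(1.68×5.68) = 0.001258 K/W
R_total = 0.5326 K/W
Q = ΔT/R_total = 14/0.5326

Q ≈ 26.3 W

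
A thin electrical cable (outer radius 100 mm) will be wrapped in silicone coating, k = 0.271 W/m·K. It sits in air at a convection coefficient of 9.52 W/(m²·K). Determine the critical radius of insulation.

For a cylinder r_cr = k/h = 0.271/9.52
r_cr = 28.5 mm; since the bare radius (100 mm) is above r_cr, any added insulation will reduce heat loss.

r_cr ≈ 28.5 mm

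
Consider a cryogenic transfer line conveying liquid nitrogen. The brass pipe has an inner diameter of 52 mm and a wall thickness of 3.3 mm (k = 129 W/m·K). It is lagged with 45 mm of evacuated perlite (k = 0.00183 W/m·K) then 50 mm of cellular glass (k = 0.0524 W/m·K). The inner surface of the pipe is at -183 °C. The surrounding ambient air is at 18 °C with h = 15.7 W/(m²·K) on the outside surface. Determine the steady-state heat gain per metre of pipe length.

Per-layer cylindrical resistances, series-summed:
R_brass pipe wall = ln(29.3/26)/(2π×129×1) = 1.474×10^-4 K/W
R_evacuated perlite = ln(74.3/29.3)/(2π×0.00183×1) = 80.93 K/W
R_cellular glass = ln(124.3/74.3)/(2π×0.0524×1) = 1.563 K/W
R_outer film = 1/(h_o·2πr_oL) = 1/(15.7×2π×0.1243×1) = 0.08155 K/W
R_total = 82.57 K/W
Q = ΔT/R_total = 201/82.57

q′ ≈ 2.43 W/m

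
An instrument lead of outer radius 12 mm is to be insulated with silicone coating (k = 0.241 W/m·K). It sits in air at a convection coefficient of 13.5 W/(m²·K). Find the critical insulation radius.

r_cr ≈ 17.9 mm

For a cylinder r_cr = k/h = 0.241/13.5
r_cr = 17.9 mm; since the bare radius (12 mm) is below r_cr, adding a thin layer of insulation will *increase* heat loss.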